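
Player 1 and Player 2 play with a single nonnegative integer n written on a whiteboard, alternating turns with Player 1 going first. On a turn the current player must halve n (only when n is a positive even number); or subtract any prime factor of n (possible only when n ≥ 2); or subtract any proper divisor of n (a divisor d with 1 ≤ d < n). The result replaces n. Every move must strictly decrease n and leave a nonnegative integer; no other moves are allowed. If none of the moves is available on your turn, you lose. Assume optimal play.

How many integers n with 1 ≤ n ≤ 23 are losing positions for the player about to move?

5

Classify positions by backward induction: terminal positions (no move available) are L. From any other position, the mover wins iff some move reaches an L.
n=0: no move → L
n=1: no move → L
n=2: reaches L-position 0 → W
n=3: reaches L-position 0 → W
n=4: only reaches 2(W), 3(W), all W → L
n=5: reaches L-position 0 → W
n=6: reaches L-position 4 → W
n=7: reaches L-position 0 → W
n=8: reaches L-position 4 → W
n=9: only reaches 6(W), 8(W), all W → L
n=10: reaches L-position 9 → W
n=11: reaches L-position 0 → W
n=12: reaches L-position 9 → W
n=13: reaches L-position 0 → W
n=14: only reaches 7(W), 12(W), 13(W), all W → L
n=15: reaches L-position 14 → W
n=16: reaches L-position 14 → W
n=17: reaches L-position 0 → W
n=18: reaches L-position 9 → W
n=19: reaches L-position 0 → W
n=20: only reaches 10(W), 15(W), 16(W), 18(W), 19(W), all W → L
n=21: reaches L-position 14 → W
n=22: reaches L-position 20 → W
n=23: reaches L-position 0 → W
L entries with 1 ≤ n ≤ 23 (n=0 is outside the asked range and is not counted): n = 1, 4, 9, 14, 20; that makes 5.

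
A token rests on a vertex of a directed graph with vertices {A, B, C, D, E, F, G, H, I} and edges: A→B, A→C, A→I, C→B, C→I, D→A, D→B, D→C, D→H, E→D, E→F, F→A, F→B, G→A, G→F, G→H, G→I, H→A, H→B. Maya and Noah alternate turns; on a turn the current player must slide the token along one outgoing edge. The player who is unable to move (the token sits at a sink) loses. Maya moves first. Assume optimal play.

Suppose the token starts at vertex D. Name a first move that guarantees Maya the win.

Positions with no move are L. A position that does have a move is losing for the player to move precisely when every available move leads to a winning position for the opponent. Fill in the labels:
Every edge goes from a vertex to one that appears earlier in the order I, B, C, A, F, H, D, G, E, so processing vertices in that order labels each vertex after all of its successors.
I: no outgoing edge → L
B: no outgoing edge → L
C: reaches L-position B → W
A: reaches L-position B → W
F: reaches L-position B → W
H: reaches L-position B → W
D: reaches L-position B → W
G: reaches L-position I → W
E: only reaches D(W), F(W), all W → L
From D, the L positions reachable in one move are: B.

Move to B.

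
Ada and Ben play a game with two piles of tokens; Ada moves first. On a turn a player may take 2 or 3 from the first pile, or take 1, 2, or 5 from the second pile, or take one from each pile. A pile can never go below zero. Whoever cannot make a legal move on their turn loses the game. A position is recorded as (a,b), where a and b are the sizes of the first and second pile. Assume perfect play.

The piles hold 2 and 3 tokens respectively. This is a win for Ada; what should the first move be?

Move to (0,3).

Use the standard recursion: the mover loses at a terminal position; elsewhere, the mover wins exactly when some move hands the opponent an L position.
No move ever increases a pile, so every position that can arise here has a ≤ 2 and b ≤ 3; it is enough to label the cells with 0 ≤ a ≤ 2 and 0 ≤ b ≤ 3.
Every move lowers a or b (never raises either), so fill the grid row by row in increasing a, and left to right within a row: each cell's successors are then already labelled.
      b=0  b=1  b=2  b=3
a=0:    L    W    W    L
a=1:    L    W    W    L
a=2:    W    W    L    W
Cells with no legal move (terminal, hence L): (0,0), (1,0).
The remaining L cells, each justified by listing all of its moves:
(0,3): only reaches (0,2)(W), (0,1)(W), all W → L
(1,3): only reaches (1,2)(W), (1,1)(W), (0,2)(W), all W → L
(2,2): only reaches (0,2)(W), (2,1)(W), (2,0)(W), (1,1)(W), all W → L
Every other cell has at least one move into one of the L cells above, so it is W.
From (2,3), the L positions reachable in one move are: (0,3), (2,2). Any move reaching one of these is winning.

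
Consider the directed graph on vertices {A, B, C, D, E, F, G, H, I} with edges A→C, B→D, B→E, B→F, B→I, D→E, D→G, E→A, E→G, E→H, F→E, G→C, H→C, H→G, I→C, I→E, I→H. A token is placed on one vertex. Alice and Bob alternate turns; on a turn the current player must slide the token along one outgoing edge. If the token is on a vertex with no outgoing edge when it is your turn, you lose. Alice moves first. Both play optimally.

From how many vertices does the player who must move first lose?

2

Use the standard recursion: the mover loses at a terminal position; elsewhere, the mover wins exactly when some move hands the opponent an L position.
Every edge goes from a vertex to one that appears earlier in the order C, A, G, H, E, I, F, D, B, so processing vertices in that order labels each vertex after all of its successors.
C: no outgoing edge → L
A: can move to C, which is L ⇒ W
G: can move to C, which is L ⇒ W
H: can move to C, which is L ⇒ W
E: moves to H(W), G(W), A(W); every one is W ⇒ L
I: can move to E, which is L ⇒ W
F: can move to E, which is L ⇒ W
D: can move to E, which is L ⇒ W
B: can move to E, which is L ⇒ W
The L vertices are C, E; that is 2 in all.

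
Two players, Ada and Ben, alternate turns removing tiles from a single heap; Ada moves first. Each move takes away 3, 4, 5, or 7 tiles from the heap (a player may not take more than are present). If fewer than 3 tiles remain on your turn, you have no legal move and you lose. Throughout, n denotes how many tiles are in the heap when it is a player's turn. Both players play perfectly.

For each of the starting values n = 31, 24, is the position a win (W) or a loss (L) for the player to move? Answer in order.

31: L, 24: W

Use the standard recursion: the mover loses at a terminal position; elsewhere, the mover wins exactly when some move hands the opponent an L position.
n=0: no move → L
n=1: no move → L
n=2: no move → L
n=3: reaches L-position 0 → W
n=4: reaches L-position 1 → W
n=5: reaches L-position 2 → W
n=6: reaches L-position 2 → W
n=7: reaches L-position 2 → W
n=8: reaches L-position 1 → W
n=9: reaches L-position 2 → W
n=10: only reaches 7(W), 6(W), 5(W), 3(W), all W → L
n=11: only reaches 8(W), 7(W), 6(W), 4(W), all W → L
n=12: only reaches 9(W), 8(W), 7(W), 5(W), all W → L
n=13: reaches L-position 10 → W
n=14: reaches L-position 11 → W
n=15: reaches L-position 12 → W
n=16: reaches L-position 12 → W
n=17: reaches L-position 12 → W
n=18: reaches L-position 11 → W
n=19: reaches L-position 12 → W
n=20: only reaches 17(W), 16(W), 15(W), 13(W), all W → L
n=21: only reaches 18(W), 17(W), 16(W), 14(W), all W → L
n=22: only reaches 19(W), 18(W), 17(W), 15(W), all W → L
n=23: reaches L-position 20 → W
n=24: reaches L-position 21 → W
n=25: reaches L-position 22 → W
n=26: reaches L-position 22 → W
n=27: reaches L-position 22 → W
n=28: reaches L-position 21 → W
n=29: reaches L-position 22 → W
n=30: only reaches 27(W), 26(W), 25(W), 23(W), all W → L
n=31: only reaches 28(W), 27(W), 26(W), 24(W), all W → L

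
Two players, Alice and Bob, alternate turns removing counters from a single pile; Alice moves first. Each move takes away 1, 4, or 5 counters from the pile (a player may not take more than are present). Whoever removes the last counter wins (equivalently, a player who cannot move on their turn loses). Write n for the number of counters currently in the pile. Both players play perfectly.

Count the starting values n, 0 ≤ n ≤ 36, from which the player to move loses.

10

Build the W/L table. Terminal = L. A non-terminal position is W if it has a move to some L; otherwise it is L.
n=0: no move → L
n=1: reaches L-position 0 → W
n=2: only reaches 1(W), which is W → L
n=3: reaches L-position 2 → W
n=4: reaches L-position 0 → W
n=5: reaches L-position 0 → W
n=6: reaches L-position 2 → W
n=7: reaches L-position 2 → W
n=8: only reaches 7(W), 4(W), 3(W), all W → L
n=9: reaches L-position 8 → W
n=10: only reaches 9(W), 6(W), 5(W), all W → L
n=11: reaches L-position 10 → W
n=12: reaches L-position 8 → W
n=13: reaches L-position 8 → W
n=14: reaches L-position 10 → W
n=15: reaches L-position 10 → W
n=16: only reaches 15(W), 12(W), 11(W), all W → L
n=17: reaches L-position 16 → W
n=18: only reaches 17(W), 14(W), 13(W), all W → L
n=19: reaches L-position 18 → W
n=20: reaches L-position 16 → W
n=21: reaches L-position 16 → W
n=22: reaches L-position 18 → W
n=23: reaches L-position 18 → W
n=24: only reaches 23(W), 20(W), 19(W), all W → L
n=25: reaches L-position 24 → W
n=26: only reaches 25(W), 22(W), 21(W), all W → L
n=27: reaches L-position 26 → W
n=28: reaches L-position 24 → W
n=29: reaches L-position 24 → W
n=30: reaches L-position 26 → W
n=31: reaches L-position 26 → W
n=32: only reaches 31(W), 28(W), 27(W), all W → L
n=33: reaches L-position 32 → W
n=34: only reaches 33(W), 30(W), 29(W), all W → L
n=35: reaches L-position 34 → W
n=36: reaches L-position 32 → W
L entries with 0 ≤ n ≤ 36: n = 0, 2, 8, 10, 16, 18, 24, 26, 32, 34; that makes 10.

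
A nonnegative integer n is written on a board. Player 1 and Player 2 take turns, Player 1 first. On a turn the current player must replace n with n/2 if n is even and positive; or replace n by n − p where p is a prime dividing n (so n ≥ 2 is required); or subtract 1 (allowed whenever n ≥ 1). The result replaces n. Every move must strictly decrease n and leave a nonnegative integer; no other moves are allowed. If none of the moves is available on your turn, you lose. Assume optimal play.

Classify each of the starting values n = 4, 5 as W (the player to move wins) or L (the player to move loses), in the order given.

4: L, 5: W

Classify positions by backward induction: terminal positions (no move available) are L. From any other position, the mover wins iff some move reaches an L.
n=0: no move → L
n=1: W (go to 0, an L position)
n=2: W (go to 0, an L position)
n=3: W (go to 0, an L position)
n=4: L (options 2(W), 3(W) are all W)
n=5: W (go to 0, an L position)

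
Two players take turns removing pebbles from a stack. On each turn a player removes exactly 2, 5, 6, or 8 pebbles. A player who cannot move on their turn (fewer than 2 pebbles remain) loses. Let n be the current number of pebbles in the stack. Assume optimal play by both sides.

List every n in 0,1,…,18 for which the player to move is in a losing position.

Compute win/loss labels from the base case upward. A position with no move is L. Any other position is W if it can reach an L in one move, else L.
n=0: no move → L
n=1: no move → L
n=2: can move to 0, which is L ⇒ W
n=3: can move to 1, which is L ⇒ W
n=4: the only move is to 2(W), a W ⇒ L
n=5: can move to 0, which is L ⇒ W
n=6: can move to 4, which is L ⇒ W
n=7: can move to 1, which is L ⇒ W
n=8: can move to 0, which is L ⇒ W
n=9: can move to 4, which is L ⇒ W
n=10: can move to 4, which is L ⇒ W
n=11: moves to 9(W), 6(W), 5(W), 3(W); every one is W ⇒ L
n=12: can move to 4, which is L ⇒ W
n=13: can move to 11, which is L ⇒ W
n=14: moves to 12(W), 9(W), 8(W), 6(W); every one is W ⇒ L
n=15: moves to 13(W), 10(W), 9(W), 7(W); every one is W ⇒ L
n=16: can move to 14, which is L ⇒ W
n=17: can move to 15, which is L ⇒ W
n=18: moves to 16(W), 13(W), 12(W), 10(W); every one is W ⇒ L
The losing starting values of n are exactly the entries labelled L in this table (7 of them).

0, 1, 4, 11, 14, 15, 18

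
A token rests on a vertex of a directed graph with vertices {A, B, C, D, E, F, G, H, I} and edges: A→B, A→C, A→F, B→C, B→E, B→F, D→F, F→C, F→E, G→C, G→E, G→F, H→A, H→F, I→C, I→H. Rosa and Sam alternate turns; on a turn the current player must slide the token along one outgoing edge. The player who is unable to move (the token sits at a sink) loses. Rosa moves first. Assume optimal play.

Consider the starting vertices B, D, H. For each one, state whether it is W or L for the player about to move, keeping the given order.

Build the W/L table. Terminal = L. A non-terminal position is W if it has a move to some L; otherwise it is L.
Every edge goes from a vertex to one that appears earlier in the order E, C, F, B, A, H, D, G, I, so processing vertices in that order labels each vertex after all of its successors.
E: no outgoing edge → L
C: no outgoing edge → L
F: can move to C, which is L ⇒ W
B: can move to C, which is L ⇒ W
A: can move to C, which is L ⇒ W
H: moves to A(W), F(W); every one is W ⇒ L
D: the only move is to F(W), a W ⇒ L
G: can move to C, which is L ⇒ W
I: can move to H, which is L ⇒ W

B: W, D: L, H: L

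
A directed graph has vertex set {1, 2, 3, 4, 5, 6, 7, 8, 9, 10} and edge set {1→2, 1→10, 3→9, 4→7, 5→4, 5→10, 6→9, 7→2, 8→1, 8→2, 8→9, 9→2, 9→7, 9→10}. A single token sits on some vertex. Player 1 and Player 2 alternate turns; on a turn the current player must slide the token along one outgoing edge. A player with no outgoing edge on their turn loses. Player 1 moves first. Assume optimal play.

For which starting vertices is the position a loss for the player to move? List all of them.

2, 3, 4, 6, 10

Use the standard recursion: the mover loses at a terminal position; elsewhere, the mover wins exactly when some move hands the opponent an L position.
Every edge goes from a vertex to one that appears earlier in the order 10, 2, 7, 1, 9, 6, 3, 4, 5, 8, so processing vertices in that order labels each vertex after all of its successors.
10: no outgoing edge → L
2: no outgoing edge → L
7: can move to 2, which is L ⇒ W
1: can move to 2, which is L ⇒ W
9: can move to 2, which is L ⇒ W
6: the only move is to 9(W), a W ⇒ L
3: the only move is to 9(W), a W ⇒ L
4: the only move is to 7(W), a W ⇒ L
5: can move to 4, which is L ⇒ W
8: can move to 2, which is L ⇒ W
The losing starting vertices are exactly the entries labelled L in this table (5 of them).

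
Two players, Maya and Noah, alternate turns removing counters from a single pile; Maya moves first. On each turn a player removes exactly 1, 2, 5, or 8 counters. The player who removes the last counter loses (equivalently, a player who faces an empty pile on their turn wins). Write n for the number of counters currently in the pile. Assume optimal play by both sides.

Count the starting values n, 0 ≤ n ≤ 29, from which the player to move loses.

Compute win/loss labels from the base case upward. A position with no move is W. Any other position is W if it can reach an L in one move, else L.
n=0: no move; the opponent has just taken the last counter and therefore loses → W
n=1: only reaches 0(W), which is W → L
n=2: reaches L-position 1 → W
n=3: reaches L-position 1 → W
n=4: only reaches 3(W), 2(W), all W → L
n=5: reaches L-position 4 → W
n=6: reaches L-position 4 → W
n=7: only reaches 6(W), 5(W), 2(W), all W → L
n=8: reaches L-position 7 → W
n=9: reaches L-position 7 → W
n=10: only reaches 9(W), 8(W), 5(W), 2(W), all W → L
n=11: reaches L-position 10 → W
n=12: reaches L-position 10 → W
n=13: only reaches 12(W), 11(W), 8(W), 5(W), all W → L
n=14: reaches L-position 13 → W
n=15: reaches L-position 13 → W
n=16: only reaches 15(W), 14(W), 11(W), 8(W), all W → L
n=17: reaches L-position 16 → W
n=18: reaches L-position 16 → W
n=19: only reaches 18(W), 17(W), 14(W), 11(W), all W → L
n=20: reaches L-position 19 → W
n=21: reaches L-position 19 → W
n=22: only reaches 21(W), 20(W), 17(W), 14(W), all W → L
n=23: reaches L-position 22 → W
n=24: reaches L-position 22 → W
n=25: only reaches 24(W), 23(W), 20(W), 17(W), all W → L
n=26: reaches L-position 25 → W
n=27: reaches L-position 25 → W
n=28: only reaches 27(W), 26(W), 23(W), 20(W), all W → L
n=29: reaches L-position 28 → W
L entries with 0 ≤ n ≤ 29: n = 1, 4, 7, 10, 13, 16, 19, 22, 25, 28; that makes 10.

10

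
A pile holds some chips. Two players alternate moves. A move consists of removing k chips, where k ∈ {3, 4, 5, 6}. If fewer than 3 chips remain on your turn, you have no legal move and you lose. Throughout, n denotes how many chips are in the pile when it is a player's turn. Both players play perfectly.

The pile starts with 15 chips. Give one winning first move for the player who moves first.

Remove 4, leaving 11.

Classify positions by backward induction: terminal positions (no move available) are L. From any other position, the mover wins iff some move reaches an L.
n=0: no move → L
n=1: no move → L
n=2: no move → L
n=3: W (go to 0, an L position)
n=4: W (go to 1, an L position)
n=5: W (go to 2, an L position)
n=6: W (go to 2, an L position)
n=7: W (go to 2, an L position)
n=8: W (go to 2, an L position)
n=9: L (options 6(W), 5(W), 4(W), 3(W) are all W)
n=10: L (options 7(W), 6(W), 5(W), 4(W) are all W)
n=11: L (options 8(W), 7(W), 6(W), 5(W) are all W)
n=12: W (go to 9, an L position)
n=13: W (go to 10, an L position)
n=14: W (go to 11, an L position)
n=15: W (go to 11, an L position)
From 15, the L positions reachable in one move are: 11, 10, 9. Any move reaching one of these is winning.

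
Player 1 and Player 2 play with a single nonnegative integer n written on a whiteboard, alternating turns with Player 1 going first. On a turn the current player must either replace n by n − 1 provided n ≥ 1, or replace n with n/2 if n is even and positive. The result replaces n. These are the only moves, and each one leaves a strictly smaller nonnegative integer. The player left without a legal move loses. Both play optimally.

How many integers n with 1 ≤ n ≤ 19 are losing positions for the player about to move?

Classify positions by backward induction: terminal positions (no move available) are L. From any other position, the mover wins iff some move reaches an L.
n=0: no move → L
n=1: reaches L-position 0 → W
n=2: only reaches 1(W), which is W → L
n=3: reaches L-position 2 → W
n=4: reaches L-position 2 → W
n=5: only reaches 4(W), which is W → L
n=6: reaches L-position 5 → W
n=7: only reaches 6(W), which is W → L
n=8: reaches L-position 7 → W
n=9: only reaches 8(W), which is W → L
n=10: reaches L-position 5 → W
n=11: only reaches 10(W), which is W → L
n=12: reaches L-position 11 → W
n=13: only reaches 12(W), which is W → L
n=14: reaches L-position 7 → W
n=15: only reaches 14(W), which is W → L
n=16: reaches L-position 15 → W
n=17: only reaches 16(W), which is W → L
n=18: reaches L-position 9 → W
n=19: only reaches 18(W), which is W → L
L entries with 1 ≤ n ≤ 19 (n=0 is outside the asked range and is not counted): n = 2, 5, 7, 9, 11, 13, 15, 17, 19; that makes 9.

9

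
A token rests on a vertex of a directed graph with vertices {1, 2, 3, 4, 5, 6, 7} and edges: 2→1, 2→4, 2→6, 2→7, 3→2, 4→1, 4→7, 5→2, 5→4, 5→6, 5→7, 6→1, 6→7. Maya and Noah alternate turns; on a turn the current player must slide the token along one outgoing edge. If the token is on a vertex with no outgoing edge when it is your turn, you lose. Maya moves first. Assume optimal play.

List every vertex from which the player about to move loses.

1, 3, 7

Build the W/L table. Terminal = L. A non-terminal position is W if it has a move to some L; otherwise it is L.
Every edge goes from a vertex to one that appears earlier in the order 7, 1, 4, 6, 2, 5, 3, so processing vertices in that order labels each vertex after all of its successors.
7: no outgoing edge → L
1: no outgoing edge → L
4: reaches L-position 1 → W
6: reaches L-position 1 → W
2: reaches L-position 1 → W
5: reaches L-position 7 → W
3: only reaches 2(W), which is W → L
Reading off the rows marked L gives the requested list; there are 3 such vertices.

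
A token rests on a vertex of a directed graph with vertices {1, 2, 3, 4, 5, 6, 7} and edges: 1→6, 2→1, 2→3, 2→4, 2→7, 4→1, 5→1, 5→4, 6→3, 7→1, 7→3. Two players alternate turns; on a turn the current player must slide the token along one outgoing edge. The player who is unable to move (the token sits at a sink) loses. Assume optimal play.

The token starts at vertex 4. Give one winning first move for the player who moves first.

Positions with no move are L. A position that does have a move is losing for the player to move precisely when every available move leads to a winning position for the opponent. Fill in the labels:
Every edge goes from a vertex to one that appears earlier in the order 3, 6, 1, 7, 4, 5, 2, so processing vertices in that order labels each vertex after all of its successors.
3: no outgoing edge → L
6: W (go to 3, an L position)
1: L (sole option 6(W) is W)
7: W (go to 1, an L position)
4: W (go to 1, an L position)
5: W (go to 1, an L position)
2: W (go to 1, an L position)
From 4, the L positions reachable in one move are: 1.

Move to 1.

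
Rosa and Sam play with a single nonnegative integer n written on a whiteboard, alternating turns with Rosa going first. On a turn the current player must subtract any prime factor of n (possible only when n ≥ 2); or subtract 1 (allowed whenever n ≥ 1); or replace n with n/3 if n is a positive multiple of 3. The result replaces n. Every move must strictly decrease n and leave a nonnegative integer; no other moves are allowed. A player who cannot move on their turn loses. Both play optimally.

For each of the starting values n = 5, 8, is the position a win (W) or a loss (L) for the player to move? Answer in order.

Build the W/L table. Terminal = L. A non-terminal position is W if it has a move to some L; otherwise it is L.
n=0: no move → L
n=1: reaches L-position 0 → W
n=2: reaches L-position 0 → W
n=3: reaches L-position 0 → W
n=4: only reaches 2(W), 3(W), all W → L
n=5: reaches L-position 0 → W
n=6: reaches L-position 4 → W
n=7: reaches L-position 0 → W
n=8: only reaches 6(W), 7(W), all W → L

5: W, 8: L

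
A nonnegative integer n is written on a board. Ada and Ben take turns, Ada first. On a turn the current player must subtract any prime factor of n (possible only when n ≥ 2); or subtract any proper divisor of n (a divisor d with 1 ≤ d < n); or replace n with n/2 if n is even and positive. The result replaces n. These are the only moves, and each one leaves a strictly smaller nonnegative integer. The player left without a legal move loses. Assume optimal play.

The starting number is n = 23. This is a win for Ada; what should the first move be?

Classify positions by backward induction: terminal positions (no move available) are L. From any other position, the mover wins iff some move reaches an L.
n=0: no move → L
n=1: no move → L
n=2: reaches L-position 0 → W
n=3: reaches L-position 0 → W
n=4: only reaches 2(W), 3(W), all W → L
n=5: reaches L-position 0 → W
n=6: reaches L-position 4 → W
n=7: reaches L-position 0 → W
n=8: reaches L-position 4 → W
n=9: only reaches 6(W), 8(W), all W → L
n=10: reaches L-position 9 → W
n=11: reaches L-position 0 → W
n=12: reaches L-position 9 → W
n=13: reaches L-position 0 → W
n=14: only reaches 7(W), 12(W), 13(W), all W → L
n=15: reaches L-position 14 → W
n=16: reaches L-position 14 → W
n=17: reaches L-position 0 → W
n=18: reaches L-position 9 → W
n=19: reaches L-position 0 → W
n=20: only reaches 10(W), 15(W), 16(W), 18(W), 19(W), all W → L
n=21: reaches L-position 14 → W
n=22: reaches L-position 20 → W
n=23: reaches L-position 0 → W
From 23, the L positions reachable in one move are: 0.

Move to 0.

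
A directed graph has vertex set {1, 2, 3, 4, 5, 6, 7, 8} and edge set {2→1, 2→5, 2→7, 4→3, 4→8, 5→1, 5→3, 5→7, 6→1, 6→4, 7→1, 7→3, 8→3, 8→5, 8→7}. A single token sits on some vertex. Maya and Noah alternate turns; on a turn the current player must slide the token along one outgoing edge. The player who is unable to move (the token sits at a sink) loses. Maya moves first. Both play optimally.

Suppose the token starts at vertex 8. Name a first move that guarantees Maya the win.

Work bottom-up. With no move the player to move loses. Otherwise the position is W if at least one move leads to an L position for the opponent, and L if every move leads to a W.
Every edge goes from a vertex to one that appears earlier in the order 3, 1, 7, 5, 2, 8, 4, 6, so processing vertices in that order labels each vertex after all of its successors.
3: no outgoing edge → L
1: no outgoing edge → L
7: can move to 1, which is L ⇒ W
5: can move to 1, which is L ⇒ W
2: can move to 1, which is L ⇒ W
8: can move to 3, which is L ⇒ W
4: can move to 3, which is L ⇒ W
6: can move to 1, which is L ⇒ W
From 8, the L positions reachable in one move are: 3.

Move to 3.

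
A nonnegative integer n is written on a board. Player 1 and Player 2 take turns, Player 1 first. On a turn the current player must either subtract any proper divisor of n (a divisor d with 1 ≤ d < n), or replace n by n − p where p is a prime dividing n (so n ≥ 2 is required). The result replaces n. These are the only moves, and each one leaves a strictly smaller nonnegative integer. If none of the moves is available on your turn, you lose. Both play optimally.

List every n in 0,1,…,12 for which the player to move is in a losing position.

Classify positions by backward induction: terminal positions (no move available) are L. From any other position, the mover wins iff some move reaches an L.
n=0: no move → L
n=1: no move → L
n=2: W (go to 0, an L position)
n=3: W (go to 0, an L position)
n=4: L (options 2(W), 3(W) are all W)
n=5: W (go to 0, an L position)
n=6: W (go to 4, an L position)
n=7: W (go to 0, an L position)
n=8: W (go to 4, an L position)
n=9: L (options 6(W), 8(W) are all W)
n=10: W (go to 9, an L position)
n=11: W (go to 0, an L position)
n=12: W (go to 9, an L position)
The losing starting values of n are exactly the entries labelled L in this table (4 of them).

0, 1, 4, 9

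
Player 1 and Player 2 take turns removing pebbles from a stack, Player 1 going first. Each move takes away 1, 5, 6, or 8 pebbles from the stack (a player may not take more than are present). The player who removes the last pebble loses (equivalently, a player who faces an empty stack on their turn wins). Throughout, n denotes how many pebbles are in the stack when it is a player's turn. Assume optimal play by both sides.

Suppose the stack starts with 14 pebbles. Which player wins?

Player 2 wins.

Classify positions by backward induction: terminal positions (no move available) are W. From any other position, the mover wins iff some move reaches an L.
n=0: no move; the opponent has just taken the last pebble and therefore loses → W
n=1: only reaches 0(W), which is W → L
n=2: reaches L-position 1 → W
n=3: only reaches 2(W), which is W → L
n=4: reaches L-position 3 → W
n=5: only reaches 4(W), 0(W), all W → L
n=6: reaches L-position 5 → W
n=7: reaches L-position 1 → W
n=8: reaches L-position 3 → W
n=9: reaches L-position 3 → W
n=10: reaches L-position 5 → W
n=11: reaches L-position 5 → W
n=12: only reaches 11(W), 7(W), 6(W), 4(W), all W → L
n=13: reaches L-position 12 → W
n=14: only reaches 13(W), 9(W), 8(W), 6(W), all W → L
The starting position 14 is L: whatever Player 1 does, the opponent receives a W position.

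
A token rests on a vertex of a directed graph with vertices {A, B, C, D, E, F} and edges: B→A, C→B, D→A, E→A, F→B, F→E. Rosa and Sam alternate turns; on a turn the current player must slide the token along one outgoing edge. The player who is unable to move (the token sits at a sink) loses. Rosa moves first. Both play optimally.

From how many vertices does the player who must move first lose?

3

Positions with no move are L. A position that does have a move is losing for the player to move precisely when every available move leads to a winning position for the opponent. Fill in the labels:
Every edge goes from a vertex to one that appears earlier in the order A, E, D, B, C, F, so processing vertices in that order labels each vertex after all of its successors.
A: no outgoing edge → L
E: W (go to A, an L position)
D: W (go to A, an L position)
B: W (go to A, an L position)
C: L (sole option B(W) is W)
F: L (options B(W), E(W) are all W)
The L vertices are A, C, F; that is 3 in all.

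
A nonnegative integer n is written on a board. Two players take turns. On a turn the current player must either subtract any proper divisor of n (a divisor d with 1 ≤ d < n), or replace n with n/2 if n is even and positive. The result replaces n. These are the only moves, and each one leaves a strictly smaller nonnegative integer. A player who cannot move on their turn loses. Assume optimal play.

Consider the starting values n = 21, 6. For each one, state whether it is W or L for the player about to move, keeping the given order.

21: L, 6: W

Label each position W (a win for the player to move) or L (a loss). A position with no legal move is L; any other position is W exactly when some move reaches an L, and L when every move reaches a W.
n=0: no move → L
n=1: no move → L
n=2: →1(L), so W
n=3: →2(W) only, which is W, so L
n=4: →3(L), so W
n=5: →4(W) only, which is W, so L
n=6: →3(L), so W
n=7: →6(W) only, which is W, so L
n=8: →7(L), so W
n=9: →6(W), 8(W) — all W, so L
n=10: →5(L), so W
n=11: →10(W) only, which is W, so L
n=12: →9(L), so W
n=13: →12(W) only, which is W, so L
n=14: →7(L), so W
n=15: →10(W), 12(W), 14(W) — all W, so L
n=16: →15(L), so W
n=17: →16(W) only, which is W, so L
n=18: →9(L), so W
n=19: →18(W) only, which is W, so L
n=20: →15(L), so W
n=21: →14(W), 18(W), 20(W) — all W, so L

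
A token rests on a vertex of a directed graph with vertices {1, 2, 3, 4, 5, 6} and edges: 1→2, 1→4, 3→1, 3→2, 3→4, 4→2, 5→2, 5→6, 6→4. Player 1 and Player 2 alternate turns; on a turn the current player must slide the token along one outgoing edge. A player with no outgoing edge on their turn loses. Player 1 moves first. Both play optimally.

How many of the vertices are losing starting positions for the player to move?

2

Use the standard recursion: the mover loses at a terminal position; elsewhere, the mover wins exactly when some move hands the opponent an L position.
Every edge goes from a vertex to one that appears earlier in the order 2, 4, 1, 3, 6, 5, so processing vertices in that order labels each vertex after all of its successors.
2: no outgoing edge → L
4: →2(L), so W
1: →2(L), so W
3: →2(L), so W
6: →4(W) only, which is W, so L
5: →6(L), so W
The L vertices are 2, 6; that is 2 in all.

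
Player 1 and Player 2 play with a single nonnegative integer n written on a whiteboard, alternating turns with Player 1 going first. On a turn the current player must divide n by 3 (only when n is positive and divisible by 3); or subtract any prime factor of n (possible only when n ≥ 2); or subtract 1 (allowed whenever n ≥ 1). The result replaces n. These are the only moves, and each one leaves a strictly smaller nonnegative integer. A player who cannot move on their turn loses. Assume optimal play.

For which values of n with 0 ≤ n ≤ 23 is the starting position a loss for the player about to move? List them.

Classify positions by backward induction: terminal positions (no move available) are L. From any other position, the mover wins iff some move reaches an L.
n=0: no move → L
n=1: can move to 0, which is L ⇒ W
n=2: can move to 0, which is L ⇒ W
n=3: can move to 0, which is L ⇒ W
n=4: moves to 2(W), 3(W); every one is W ⇒ L
n=5: can move to 0, which is L ⇒ W
n=6: can move to 4, which is L ⇒ W
n=7: can move to 0, which is L ⇒ W
n=8: moves to 6(W), 7(W); every one is W ⇒ L
n=9: can move to 8, which is L ⇒ W
n=10: can move to 8, which is L ⇒ W
n=11: can move to 0, which is L ⇒ W
n=12: can move to 4, which is L ⇒ W
n=13: can move to 0, which is L ⇒ W
n=14: moves to 7(W), 12(W), 13(W); every one is W ⇒ L
n=15: can move to 14, which is L ⇒ W
n=16: can move to 14, which is L ⇒ W
n=17: can move to 0, which is L ⇒ W
n=18: moves to 6(W), 15(W), 16(W), 17(W); every one is W ⇒ L
n=19: can move to 0, which is L ⇒ W
n=20: can move to 18, which is L ⇒ W
n=21: can move to 14, which is L ⇒ W
n=22: moves to 11(W), 20(W), 21(W); every one is W ⇒ L
n=23: can move to 0, which is L ⇒ W
Reading off the rows marked L gives the requested list; there are 6 such values of n.

0, 4, 8, 14, 18, 22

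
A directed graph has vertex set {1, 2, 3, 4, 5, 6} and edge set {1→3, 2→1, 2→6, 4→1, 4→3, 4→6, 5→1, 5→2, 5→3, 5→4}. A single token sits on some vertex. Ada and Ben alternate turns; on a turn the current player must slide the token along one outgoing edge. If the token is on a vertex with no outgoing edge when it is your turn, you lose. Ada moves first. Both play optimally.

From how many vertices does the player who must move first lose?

2

Use the standard recursion: the mover loses at a terminal position; elsewhere, the mover wins exactly when some move hands the opponent an L position.
Every edge goes from a vertex to one that appears earlier in the order 6, 3, 1, 4, 2, 5, so processing vertices in that order labels each vertex after all of its successors.
6: no outgoing edge → L
3: no outgoing edge → L
1: →3(L), so W
4: →3(L), so W
2: →6(L), so W
5: →3(L), so W
The L vertices are 3, 6; that is 2 in all.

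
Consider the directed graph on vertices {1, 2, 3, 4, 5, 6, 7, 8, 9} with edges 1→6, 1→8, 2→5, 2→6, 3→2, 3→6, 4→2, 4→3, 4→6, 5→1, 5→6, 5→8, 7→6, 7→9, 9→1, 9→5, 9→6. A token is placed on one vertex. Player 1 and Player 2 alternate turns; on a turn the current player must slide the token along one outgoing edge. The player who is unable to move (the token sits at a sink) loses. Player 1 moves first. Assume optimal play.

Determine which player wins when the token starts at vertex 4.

Player 1 wins.

Positions with no move are L. A position that does have a move is losing for the player to move precisely when every available move leads to a winning position for the opponent. Fill in the labels:
Every edge goes from a vertex to one that appears earlier in the order 8, 6, 1, 5, 9, 7, 2, 3, 4, so processing vertices in that order labels each vertex after all of its successors.
8: no outgoing edge → L
6: no outgoing edge → L
1: →6(L), so W
5: →6(L), so W
9: →6(L), so W
7: →6(L), so W
2: →6(L), so W
3: →6(L), so W
4: →6(L), so W
From 4 Player 1 can move to 6, reaching an L position.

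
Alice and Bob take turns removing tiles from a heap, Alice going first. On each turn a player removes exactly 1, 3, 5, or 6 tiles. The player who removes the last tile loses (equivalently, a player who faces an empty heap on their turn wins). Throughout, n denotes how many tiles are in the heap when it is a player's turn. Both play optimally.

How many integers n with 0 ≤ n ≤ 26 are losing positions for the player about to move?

8

Label each position W (a win for the player to move) or L (a loss). A position with no legal move is W; any other position is W exactly when some move reaches an L, and L when every move reaches a W.
n=0: no move; the opponent has just taken the last tile and therefore loses → W
n=1: →0(W) only, which is W, so L
n=2: →1(L), so W
n=3: →2(W), 0(W) — all W, so L
n=4: →3(L), so W
n=5: →4(W), 2(W), 0(W) — all W, so L
n=6: →5(L), so W
n=7: →1(L), so W
n=8: →5(L), so W
n=9: →3(L), so W
n=10: →5(L), so W
n=11: →5(L), so W
n=12: →11(W), 9(W), 7(W), 6(W) — all W, so L
n=13: →12(L), so W
n=14: →13(W), 11(W), 9(W), 8(W) — all W, so L
n=15: →14(L), so W
n=16: →15(W), 13(W), 11(W), 10(W) — all W, so L
n=17: →16(L), so W
n=18: →12(L), so W
n=19: →16(L), so W
n=20: →14(L), so W
n=21: →16(L), so W
n=22: →16(L), so W
n=23: →22(W), 20(W), 18(W), 17(W) — all W, so L
n=24: →23(L), so W
n=25: →24(W), 22(W), 20(W), 19(W) — all W, so L
n=26: →25(L), so W
L entries with 0 ≤ n ≤ 26: n = 1, 3, 5, 12, 14, 16, 23, 25; that makes 8.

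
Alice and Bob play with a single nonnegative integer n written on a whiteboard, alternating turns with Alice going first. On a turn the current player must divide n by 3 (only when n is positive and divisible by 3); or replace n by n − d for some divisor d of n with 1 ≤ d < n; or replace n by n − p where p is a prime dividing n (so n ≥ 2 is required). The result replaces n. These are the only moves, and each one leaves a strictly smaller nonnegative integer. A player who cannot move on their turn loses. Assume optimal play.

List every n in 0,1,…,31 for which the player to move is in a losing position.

Label each position W (a win for the player to move) or L (a loss). A position with no legal move is L; any other position is W exactly when some move reaches an L, and L when every move reaches a W.
n=0: no move → L
n=1: no move → L
n=2: reaches L-position 0 → W
n=3: reaches L-position 0 → W
n=4: only reaches 2(W), 3(W), all W → L
n=5: reaches L-position 0 → W
n=6: reaches L-position 4 → W
n=7: reaches L-position 0 → W
n=8: reaches L-position 4 → W
n=9: only reaches 3(W), 6(W), 8(W), all W → L
n=10: reaches L-position 9 → W
n=11: reaches L-position 0 → W
n=12: reaches L-position 4 → W
n=13: reaches L-position 0 → W
n=14: only reaches 7(W), 12(W), 13(W), all W → L
n=15: reaches L-position 14 → W
n=16: reaches L-position 14 → W
n=17: reaches L-position 0 → W
n=18: reaches L-position 9 → W
n=19: reaches L-position 0 → W
n=20: only reaches 10(W), 15(W), 16(W), 18(W), 19(W), all W → L
n=21: reaches L-position 14 → W
n=22: reaches L-position 20 → W
n=23: reaches L-position 0 → W
n=24: reaches L-position 20 → W
n=25: reaches L-position 20 → W
n=26: only reaches 13(W), 24(W), 25(W), all W → L
n=27: reaches L-position 9 → W
n=28: reaches L-position 14 → W
n=29: reaches L-position 0 → W
n=30: reaches L-position 20 → W
n=31: reaches L-position 0 → W
The losing starting values of n are exactly the entries labelled L in this table (7 of them).

0, 1, 4, 9, 14, 20, 26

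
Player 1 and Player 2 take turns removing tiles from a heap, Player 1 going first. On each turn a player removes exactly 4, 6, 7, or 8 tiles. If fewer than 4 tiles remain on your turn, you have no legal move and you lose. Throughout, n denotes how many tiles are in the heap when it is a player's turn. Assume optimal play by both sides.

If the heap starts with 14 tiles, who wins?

Build the W/L table. Terminal = L. A non-terminal position is W if it has a move to some L; otherwise it is L.
n=0: no move → L
n=1: no move → L
n=2: no move → L
n=3: no move → L
n=4: reaches L-position 0 → W
n=5: reaches L-position 1 → W
n=6: reaches L-position 2 → W
n=7: reaches L-position 3 → W
n=8: reaches L-position 2 → W
n=9: reaches L-position 3 → W
n=10: reaches L-position 3 → W
n=11: reaches L-position 3 → W
n=12: only reaches 8(W), 6(W), 5(W), 4(W), all W → L
n=13: only reaches 9(W), 7(W), 6(W), 5(W), all W → L
n=14: only reaches 10(W), 8(W), 7(W), 6(W), all W → L
The starting position 14 is L: whatever Player 1 does, the opponent receives a W position.

Player 2 wins.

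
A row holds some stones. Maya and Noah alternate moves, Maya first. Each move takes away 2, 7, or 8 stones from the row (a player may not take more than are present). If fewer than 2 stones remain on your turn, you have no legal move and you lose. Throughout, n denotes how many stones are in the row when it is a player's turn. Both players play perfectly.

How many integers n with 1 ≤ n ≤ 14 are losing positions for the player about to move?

Compute win/loss labels from the base case upward. A position with no move is L. Any other position is W if it can reach an L in one move, else L.
n=0: no move → L
n=1: no move → L
n=2: reaches L-position 0 → W
n=3: reaches L-position 1 → W
n=4: only reaches 2(W), which is W → L
n=5: only reaches 3(W), which is W → L
n=6: reaches L-position 4 → W
n=7: reaches L-position 5 → W
n=8: reaches L-position 1 → W
n=9: reaches L-position 1 → W
n=10: only reaches 8(W), 3(W), 2(W), all W → L
n=11: reaches L-position 4 → W
n=12: reaches L-position 10 → W
n=13: reaches L-position 5 → W
n=14: only reaches 12(W), 7(W), 6(W), all W → L
L entries with 1 ≤ n ≤ 14 (n=0 is outside the asked range and is not counted): n = 1, 4, 5, 10, 14; that makes 5.

5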